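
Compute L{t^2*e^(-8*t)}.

L{t^2} = 2!/s^3 = 2/s^3.
By the first shifting theorem, multiplying by e^(-8t) replaces s with s + 8.

2/(s + 8)^3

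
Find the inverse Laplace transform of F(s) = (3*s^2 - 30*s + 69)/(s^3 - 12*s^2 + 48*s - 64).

Factor the denominator: s^3 - 12*s^2 + 48*s - 64 = (s - 4)^3.
Partial fraction decomposition gives [3/(s - 4)] + [-6/(s - 4)^2] + [-3/(s - 4)^3].
Invert each term: 3/(s - 4) ↔ 3e^(4t); -6/(s - 4)^2 ↔ -6t·e^(4t); -3/(s - 4)^3 ↔ (-3/2)t^2·e^(4t).

-3*t^2*exp(4*t)/2 - 6*t*exp(4*t) + 3*exp(4*t)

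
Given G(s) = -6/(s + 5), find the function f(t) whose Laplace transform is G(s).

f(t) = -6*exp(-5*t)

Since L{e^(-5t)} = 1/(s + 5), the inverse is exp(-5*t), scaled by -6.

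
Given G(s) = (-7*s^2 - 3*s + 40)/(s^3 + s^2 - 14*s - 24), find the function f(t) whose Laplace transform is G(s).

Factor the denominator: s^3 + s^2 - 14*s - 24 = (s - 4)*(s + 2)*(s + 3).
Partial fraction decomposition gives [-2/(s + 3)] + [-3/(s + 2)] + [-2/(s - 4)].
Invert each term: -2/(s + 3) ↔ -2e^(-3t); -3/(s + 2) ↔ -3e^(-2t); -2/(s - 4) ↔ -2e^(4t).

f(t) = -2*exp(4*t) - 3*exp(-2*t) - 2*exp(-3*t)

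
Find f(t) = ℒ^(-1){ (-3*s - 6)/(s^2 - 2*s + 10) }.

f(t) = -3*exp(t)*sin(3*t) - 3*exp(t)*cos(3*t)

Complete the square in the denominator: s^2 - 2*s + 10 = (s - 1)^2 + 3^2.
Split the numerator to match: -3*s - 6 = -3·(s - 1) - 3·3.
Invert each term: -3·(s - 1)/((s - 1)^2 + 9) ↔ -3e^(t)cos(3t); -3·3/((s - 1)^2 + 9) ↔ -3e^(t)sin(3t).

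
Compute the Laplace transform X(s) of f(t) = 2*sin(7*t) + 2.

X(s) = 14/(s^2 + 49) + 2/s

The transform is linear, so treat each term independently.
(2)·[L{sin(7t)} = 7/(s^2 + 49)]; L{2} = 2/s.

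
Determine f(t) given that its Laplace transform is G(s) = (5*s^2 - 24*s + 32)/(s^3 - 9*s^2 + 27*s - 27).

f(t) = 5*t^2*exp(3*t)/2 + 6*t*exp(3*t) + 5*exp(3*t)

Factor the denominator: s^3 - 9*s^2 + 27*s - 27 = (s - 3)^3.
Partial fraction decomposition gives [5/(s - 3)] + [6/(s - 3)^2] + [5/(s - 3)^3].
Invert each term: 5/(s - 3) ↔ 5e^(3t); 6/(s - 3)^2 ↔ 6t·e^(3t); 5/(s - 3)^3 ↔ (5/2)t^2·e^(3t).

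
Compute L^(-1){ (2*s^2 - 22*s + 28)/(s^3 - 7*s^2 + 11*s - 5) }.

-2*t*exp(t) - 2*exp(5*t) + 4*exp(t)

Factor the denominator: s^3 - 7*s^2 + 11*s - 5 = (s - 5)*(s - 1)^2.
Partial fraction decomposition gives [4/(s - 1)] + [-2/(s - 1)^2] + [-2/(s - 5)].
Invert each term: 4/(s - 1) ↔ 4e^(t); -2/(s - 1)^2 ↔ -2t·e^(t); -2/(s - 5) ↔ -2e^(5t).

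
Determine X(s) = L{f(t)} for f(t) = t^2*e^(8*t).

X(s) = 2/(s - 8)^3

L{e^(8t)} = 1/(s - 8).
Then apply L{t^2·g(t)} = (-1)^2 d^2/ds^2[G(s)] with G(s) = 1/(s - 8):
differentiating 2 times and applying the sign gives 2/(s - 8)^3.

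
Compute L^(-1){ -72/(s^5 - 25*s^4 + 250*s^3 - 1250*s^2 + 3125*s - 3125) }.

-3*t^4*exp(5*t)

Rewrite the denominator: s^5 - 25*s^4 + 250*s^3 - 1250*s^2 + 3125*s - 3125 = (s - 5)^5.
The form in (s - 5) signals a first-shifting-theorem factor e^(5t).
Since L{t^4} = 4!/s^5 = 24/s^5, the inverse is t^4*exp(5*t), scaled by -3.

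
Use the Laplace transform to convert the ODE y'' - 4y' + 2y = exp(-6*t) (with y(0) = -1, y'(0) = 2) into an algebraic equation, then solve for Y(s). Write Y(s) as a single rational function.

Apply the Laplace transform to the equation.
The derivative rules (L{y''} = s^2 Y - s·y(0) - y'(0) and L{y'} = sY - y(0), with y(0) = -1, y'(0) = 2) turn the left side into (s^2 - 4*s + 2)Y - (-s + 6).
The right side is L{exp(-6*t)} = 1/(s + 6).
So (s^2 - 4*s + 2)Y = 1/(s + 6) + (-s + 6).
Divide through and combine into a single rational function.

Y(s) = (-s^2 + 37)/(s^3 + 2*s^2 - 22*s + 12)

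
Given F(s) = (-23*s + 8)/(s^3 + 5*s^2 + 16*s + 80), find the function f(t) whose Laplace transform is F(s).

Factor the denominator: s^3 + 5*s^2 + 16*s + 80 = (s + 5)*(s^2 + 16).
Partial fraction decomposition gives [3/(s + 5)] + [-3*s/(s^2 + 16)] + [-8/(s^2 + 16)].
Invert each term: 3/(s + 5) ↔ 3e^(-5t); -3·s/(s^2 + 16) ↔ -3cos(4t); -2·4/(s^2 + 16) ↔ -2sin(4t).

f(t) = -2*sin(4*t) - 3*cos(4*t) + 3*exp(-5*t)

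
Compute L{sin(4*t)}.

L{sin(4t)} = 4/(s^2 + 16).

4/(s^2 + 16)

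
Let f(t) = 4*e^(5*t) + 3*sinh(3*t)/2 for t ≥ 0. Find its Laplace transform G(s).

Apply the Laplace transform termwise.
(4)·[L{e^(5t)} = 1/(s - 5)]; (3/2)·[L{sinh(3t)} = 3/(s^2 - 9)].

G(s) = 9/(2*(s^2 - 9)) + 4/(s - 5)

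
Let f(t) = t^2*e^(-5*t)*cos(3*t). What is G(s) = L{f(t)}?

G(s) = 2*(s + 5)*(s^2 + 10*s - 2)/(s^2 + 10*s + 34)^3

L{cos(3t)} = s/(s^2 + 9).
Multiplying by e^(-5t) shifts s → s + 5, so L{e^(-5*t)*cos(3*t)} = (s + 5)/((s + 5)^2 + 9).
Then apply L{t^2·g(t)} = (-1)^2 d^2/ds^2[H(s)] with H(s) = (s + 5)/((s + 5)^2 + 9):
differentiating 2 times and applying the sign gives 2*(s + 5)*(s^2 + 10*s - 2)/(s^2 + 10*s + 34)^3.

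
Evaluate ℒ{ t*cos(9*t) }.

(s - 9)*(s + 9)/(s^2 + 81)^2

L{cos(9t)} = s/(s^2 + 81).
Then apply L{t·g(t)} = -d/ds[H(s)] with H(s) = s/(s^2 + 81):
differentiating 1 time and applying the sign gives (s - 9)*(s + 9)/(s^2 + 81)^2.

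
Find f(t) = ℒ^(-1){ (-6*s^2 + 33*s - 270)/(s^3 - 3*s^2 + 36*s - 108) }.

f(t) = -5*exp(3*t) + 5*sin(6*t) - cos(6*t)

Factor the denominator: s^3 - 3*s^2 + 36*s - 108 = (s - 3)*(s^2 + 36).
Partial fraction decomposition gives [-5/(s - 3)] + [-s/(s^2 + 36)] + [30/(s^2 + 36)].
Invert each term: -5/(s - 3) ↔ -5e^(3t); -1·s/(s^2 + 36) ↔ -cos(6t); 5·6/(s^2 + 36) ↔ 5sin(6t).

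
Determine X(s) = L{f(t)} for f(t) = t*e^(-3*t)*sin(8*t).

L{sin(8t)} = 8/(s^2 + 64).
Multiplying by e^(-3t) shifts s → s + 3, so L{e^(-3*t)*sin(8*t)} = 8/((s + 3)^2 + 64).
Then apply L{t·g(t)} = -d/ds[G(s)] with G(s) = 8/((s + 3)^2 + 64):
differentiating 1 time and applying the sign gives 16*(s + 3)/(s^2 + 6*s + 73)^2.

X(s) = 16*(s + 3)/(s^2 + 6*s + 73)^2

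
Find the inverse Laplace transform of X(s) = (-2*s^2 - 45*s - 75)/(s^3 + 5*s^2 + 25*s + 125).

Factor the denominator: s^3 + 5*s^2 + 25*s + 125 = (s + 5)*(s^2 + 25).
Partial fraction decomposition gives [2/(s + 5)] + [-4*s/(s^2 + 25)] + [-25/(s^2 + 25)].
Invert each term: 2/(s + 5) ↔ 2e^(-5t); -4·s/(s^2 + 25) ↔ -4cos(5t); -5·5/(s^2 + 25) ↔ -5sin(5t).

-5*sin(5*t) - 4*cos(5*t) + 2*exp(-5*t)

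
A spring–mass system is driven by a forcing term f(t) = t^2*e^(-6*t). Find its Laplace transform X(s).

L{e^(-6t)} = 1/(s + 6).
Then apply L{t^2·g(t)} = (-1)^2 d^2/ds^2[G(s)] with G(s) = 1/(s + 6):
differentiating 2 times and applying the sign gives 2/(s + 6)^3.

X(s) = 2/(s + 6)^3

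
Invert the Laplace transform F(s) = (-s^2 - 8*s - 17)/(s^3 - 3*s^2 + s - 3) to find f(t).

Factor the denominator: s^3 - 3*s^2 + s - 3 = (s - 3)*(s^2 + 1).
Partial fraction decomposition gives [-5/(s - 3)] + [4*s/(s^2 + 1)] + [4/(s^2 + 1)].
Invert each term: -5/(s - 3) ↔ -5e^(3t); 4·s/(s^2 + 1) ↔ 4cos(t); 4·1/(s^2 + 1) ↔ 4sin(t).

f(t) = -5*exp(3*t) + 4*sin(t) + 4*cos(t)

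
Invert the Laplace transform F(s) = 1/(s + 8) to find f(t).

f(t) = exp(-8*t)

Since L{e^(-8t)} = 1/(s + 8), the inverse is exp(-8*t).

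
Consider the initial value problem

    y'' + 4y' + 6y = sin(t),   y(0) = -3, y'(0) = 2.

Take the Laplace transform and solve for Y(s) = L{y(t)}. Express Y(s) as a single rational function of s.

Y(s) = (-3*s^3 - 10*s^2 - 3*s - 9)/(s^4 + 4*s^3 + 7*s^2 + 4*s + 6)

Take the Laplace transform of both sides.
The derivative rules (L{y''} = s^2 Y - s·y(0) - y'(0) and L{y'} = sY - y(0), with y(0) = -3, y'(0) = 2) turn the left side into (s^2 + 4*s + 6)Y - (-3*s - 10).
The right side is L{sin(t)} = 1/(s^2 + 1).
So (s^2 + 4*s + 6)Y = 1/(s^2 + 1) + (-3*s - 10).
Solve for Y(s) and write it as one ratio of polynomials.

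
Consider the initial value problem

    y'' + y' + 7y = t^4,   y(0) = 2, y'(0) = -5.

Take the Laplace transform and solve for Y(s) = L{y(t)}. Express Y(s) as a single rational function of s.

Y(s) = (2*s^6 - 3*s^5 + 24)/(s^7 + s^6 + 7*s^5)

Take the Laplace transform of both sides.
The derivative rules (L{y''} = s^2 Y - s·y(0) - y'(0) and L{y'} = sY - y(0), with y(0) = 2, y'(0) = -5) turn the left side into (s^2 + s + 7)Y - (2*s - 3).
The right side is L{t^4} = 24/s^5.
So (s^2 + s + 7)Y = 24/s^5 + (2*s - 3).
Isolate Y and clear denominators.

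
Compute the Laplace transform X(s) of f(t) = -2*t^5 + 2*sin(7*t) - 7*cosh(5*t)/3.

The transform is linear, so treat each term independently.
(-2)·[L{t^5} = 5!/s^6 = 120/s^6]; (-7/3)·[L{cosh(5t)} = s/(s^2 - 25)]; (2)·[L{sin(7t)} = 7/(s^2 + 49)].

X(s) = -7*s/(3*(s^2 - 25)) + 14/(s^2 + 49) - 240/s^6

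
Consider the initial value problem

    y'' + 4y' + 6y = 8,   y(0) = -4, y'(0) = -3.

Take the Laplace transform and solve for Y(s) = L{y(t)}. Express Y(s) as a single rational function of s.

Take the Laplace transform of both sides.
With L{y''} = s^2 Y - s·y(0) - y'(0) and L{y'} = sY - y(0), with y(0) = -4, y'(0) = -3: the LHS transforms to (s^2 + 4*s + 6)Y - (-4*s - 19).
The right side is L{8} = 8/s.
So (s^2 + 4*s + 6)Y = 8/s + (-4*s - 19).
Solve for Y(s) and write it as one ratio of polynomials.

Y(s) = (-4*s^2 - 19*s + 8)/(s^3 + 4*s^2 + 6*s)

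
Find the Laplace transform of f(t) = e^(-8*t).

1/(s + 8)

L{e^(-8t)} = 1/(s + 8).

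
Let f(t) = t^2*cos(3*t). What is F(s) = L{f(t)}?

F(s) = 2*s*(s^2 - 27)/(s^2 + 9)^3

L{cos(3t)} = s/(s^2 + 9).
Then apply L{t^2·g(t)} = (-1)^2 d^2/ds^2[G(s)] with G(s) = s/(s^2 + 9):
differentiating 2 times and applying the sign gives 2*s*(s^2 - 27)/(s^2 + 9)^3.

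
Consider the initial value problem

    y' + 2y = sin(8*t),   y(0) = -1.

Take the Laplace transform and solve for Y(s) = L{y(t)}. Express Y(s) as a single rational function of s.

Y(s) = (-s^2 - 56)/(s^3 + 2*s^2 + 64*s + 128)

Transform both sides with L{·}.
The derivative rules (L{y'} = sY - y(0) = sY - (-1)) turn the left side into (s + 2)Y - (-1).
The right side is L{sin(8*t)} = 8/(s^2 + 64).
So (s + 2)Y = 8/(s^2 + 64) + (-1).
Isolate Y and clear denominators.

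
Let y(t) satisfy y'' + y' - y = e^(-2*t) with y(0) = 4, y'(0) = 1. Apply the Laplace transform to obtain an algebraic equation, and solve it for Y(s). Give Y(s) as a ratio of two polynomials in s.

Laplace-transform each side.
The derivative rules (L{y''} = s^2 Y - s·y(0) - y'(0) and L{y'} = sY - y(0), with y(0) = 4, y'(0) = 1) turn the left side into (s^2 + s - 1)Y - (4*s + 5).
The right side is L{e^(-2*t)} = 1/(s + 2).
So (s^2 + s - 1)Y = 1/(s + 2) + (4*s + 5).
Solve for Y(s) and write it as one ratio of polynomials.

Y(s) = (4*s^2 + 13*s + 11)/(s^3 + 3*s^2 + s - 2)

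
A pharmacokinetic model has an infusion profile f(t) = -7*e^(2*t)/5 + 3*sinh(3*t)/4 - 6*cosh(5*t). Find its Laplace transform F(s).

F(s) = -6*s/(s^2 - 25) + 9/(4*(s^2 - 9)) - 7/(5*(s - 2))

Apply the Laplace transform termwise.
(-6)·[L{cosh(5t)} = s/(s^2 - 25)]; (-7/5)·[L{e^(2t)} = 1/(s - 2)]; (3/4)·[L{sinh(3t)} = 3/(s^2 - 9)].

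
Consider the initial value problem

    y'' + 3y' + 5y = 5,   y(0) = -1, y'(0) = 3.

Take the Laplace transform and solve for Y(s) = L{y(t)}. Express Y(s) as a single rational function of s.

Laplace-transform each side.
The derivative rules (L{y''} = s^2 Y - s·y(0) - y'(0) and L{y'} = sY - y(0), with y(0) = -1, y'(0) = 3) turn the left side into (s^2 + 3*s + 5)Y - (-s).
The right side is L{5} = 5/s.
So (s^2 + 3*s + 5)Y = 5/s + (-s).
Divide through and combine into a single rational function.

Y(s) = (-s^2 + 5)/(s^3 + 3*s^2 + 5*s)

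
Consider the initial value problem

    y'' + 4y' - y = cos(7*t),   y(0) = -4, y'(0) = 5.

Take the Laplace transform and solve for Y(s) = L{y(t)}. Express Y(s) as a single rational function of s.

Transform both sides with L{·}.
With L{y''} = s^2 Y - s·y(0) - y'(0) and L{y'} = sY - y(0), with y(0) = -4, y'(0) = 5: the LHS transforms to (s^2 + 4*s - 1)Y - (-4*s - 11).
The right side is L{cos(7*t)} = s/(s^2 + 49).
So (s^2 + 4*s - 1)Y = s/(s^2 + 49) + (-4*s - 11).
Isolate Y and clear denominators.

Y(s) = (-4*s^3 - 11*s^2 - 195*s - 539)/(s^4 + 4*s^3 + 48*s^2 + 196*s - 49)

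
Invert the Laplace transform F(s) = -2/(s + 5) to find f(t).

Since L{e^(-5t)} = 1/(s + 5), the inverse is e^(-5*t), scaled by -2.

f(t) = -2*exp(-5*t)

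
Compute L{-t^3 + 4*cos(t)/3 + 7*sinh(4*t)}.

4*s/(3*(s^2 + 1)) + 28/(s^2 - 16) - 6/s^4

Apply the Laplace transform termwise.
(7)·[L{sinh(4t)} = 4/(s^2 - 16)]; (4/3)·[L{cos(t)} = s/(s^2 + 1)]; (-1)·[L{t^3} = 3!/s^4 = 6/s^4].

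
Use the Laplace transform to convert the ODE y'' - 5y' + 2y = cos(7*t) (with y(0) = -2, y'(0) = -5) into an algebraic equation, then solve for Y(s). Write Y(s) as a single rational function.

Apply the Laplace transform to the equation.
The derivative rules (L{y''} = s^2 Y - s·y(0) - y'(0) and L{y'} = sY - y(0), with y(0) = -2, y'(0) = -5) turn the left side into (s^2 - 5*s + 2)Y - (-2*s + 5).
The right side is L{cos(7*t)} = s/(s^2 + 49).
So (s^2 - 5*s + 2)Y = s/(s^2 + 49) + (-2*s + 5).
Solve for Y(s) and write it as one ratio of polynomials.

Y(s) = (-2*s^3 + 5*s^2 - 97*s + 245)/(s^4 - 5*s^3 + 51*s^2 - 245*s + 98)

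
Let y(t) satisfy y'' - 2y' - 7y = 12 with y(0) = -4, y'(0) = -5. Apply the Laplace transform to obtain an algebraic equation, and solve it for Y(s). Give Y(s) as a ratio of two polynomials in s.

Y(s) = (-4*s^2 + 3*s + 12)/(s^3 - 2*s^2 - 7*s)

Take the Laplace transform of both sides.
The derivative rules (L{y''} = s^2 Y - s·y(0) - y'(0) and L{y'} = sY - y(0), with y(0) = -4, y'(0) = -5) turn the left side into (s^2 - 2*s - 7)Y - (-4*s + 3).
The right side is L{12} = 12/s.
So (s^2 - 2*s - 7)Y = 12/s + (-4*s + 3).
Isolate Y and clear denominators.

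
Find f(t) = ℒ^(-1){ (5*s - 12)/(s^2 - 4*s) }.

Factor the denominator: s^2 - 4*s = s*(s - 4).
Partial fraction decomposition gives [2/(s - 4)] + [3/s].
Invert each term: 2/(s - 4) ↔ 2e^(4t); 3/(s - 0) ↔ 3e^(0t).

f(t) = 2*exp(4*t) + 3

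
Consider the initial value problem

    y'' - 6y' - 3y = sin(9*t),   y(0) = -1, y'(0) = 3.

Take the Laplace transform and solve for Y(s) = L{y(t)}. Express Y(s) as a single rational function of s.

Laplace-transform each side.
The derivative rules (L{y''} = s^2 Y - s·y(0) - y'(0) and L{y'} = sY - y(0), with y(0) = -1, y'(0) = 3) turn the left side into (s^2 - 6*s - 3)Y - (-s + 9).
The right side is L{sin(9*t)} = 9/(s^2 + 81).
So (s^2 - 6*s - 3)Y = 9/(s^2 + 81) + (-s + 9).
Isolate Y and clear denominators.

Y(s) = (-s^3 + 9*s^2 - 81*s + 738)/(s^4 - 6*s^3 + 78*s^2 - 486*s - 243)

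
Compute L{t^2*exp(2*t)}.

2/(s - 2)^3

L{e^(2t)} = 1/(s - 2).
Then apply L{t^2·g(t)} = (-1)^2 d^2/ds^2[G(s)] with G(s) = 1/(s - 2):
differentiating 2 times and applying the sign gives 2/(s - 2)^3.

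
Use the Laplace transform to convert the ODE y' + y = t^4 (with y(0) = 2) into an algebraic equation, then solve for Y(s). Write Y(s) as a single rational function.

Transform both sides with L{·}.
Using L{y'} = sY - y(0) = sY - 2, the left side becomes (s + 1)Y - (2).
The right side is L{t^4} = 24/s^5.
So (s + 1)Y = 24/s^5 + (2).
Isolate Y and clear denominators.

Y(s) = (2*s^5 + 24)/(s^6 + s^5)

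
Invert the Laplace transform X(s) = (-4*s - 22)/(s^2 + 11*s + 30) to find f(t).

f(t) = -2*exp(-5*t) - 2*exp(-6*t)

Factor the denominator: s^2 + 11*s + 30 = (s + 5)*(s + 6).
Partial fraction decomposition gives [-2/(s + 6)] + [-2/(s + 5)].
Invert each term: -2/(s + 6) ↔ -2e^(-6t); -2/(s + 5) ↔ -2e^(-5t).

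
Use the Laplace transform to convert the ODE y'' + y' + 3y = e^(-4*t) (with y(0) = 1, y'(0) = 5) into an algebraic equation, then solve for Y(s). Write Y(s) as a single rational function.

Laplace-transform each side.
The derivative rules (L{y''} = s^2 Y - s·y(0) - y'(0) and L{y'} = sY - y(0), with y(0) = 1, y'(0) = 5) turn the left side into (s^2 + s + 3)Y - (s + 6).
The right side is L{e^(-4*t)} = 1/(s + 4).
So (s^2 + s + 3)Y = 1/(s + 4) + (s + 6).
Isolate Y and clear denominators.

Y(s) = (s^2 + 10*s + 25)/(s^3 + 5*s^2 + 7*s + 12)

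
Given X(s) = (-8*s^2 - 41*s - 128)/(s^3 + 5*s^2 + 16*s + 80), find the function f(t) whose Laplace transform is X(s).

f(t) = -4*sin(4*t) - 5*cos(4*t) - 3*exp(-5*t)

Factor the denominator: s^3 + 5*s^2 + 16*s + 80 = (s + 5)*(s^2 + 16).
Partial fraction decomposition gives [-3/(s + 5)] + [-5*s/(s^2 + 16)] + [-16/(s^2 + 16)].
Invert each term: -3/(s + 5) ↔ -3e^(-5t); -5·s/(s^2 + 16) ↔ -5cos(4t); -4·4/(s^2 + 16) ↔ -4sin(4t).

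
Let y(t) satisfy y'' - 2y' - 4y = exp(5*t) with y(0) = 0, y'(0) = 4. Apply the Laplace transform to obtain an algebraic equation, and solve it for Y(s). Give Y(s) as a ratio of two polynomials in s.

Y(s) = (4*s - 19)/(s^3 - 7*s^2 + 6*s + 20)

Take the Laplace transform of both sides.
With L{y''} = s^2 Y - s·y(0) - y'(0) and L{y'} = sY - y(0), with y(0) = 0, y'(0) = 4: the LHS transforms to (s^2 - 2*s - 4)Y - (4).
The right side is L{exp(5*t)} = 1/(s - 5).
So (s^2 - 2*s - 4)Y = 1/(s - 5) + (4).
Solve for Y(s) and write it as one ratio of polynomials.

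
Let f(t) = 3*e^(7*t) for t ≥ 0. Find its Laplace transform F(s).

F(s) = 3/(s - 7)

L{3} = 3/s.
By the first shifting theorem, multiplying by e^(7t) replaces s with s - 7.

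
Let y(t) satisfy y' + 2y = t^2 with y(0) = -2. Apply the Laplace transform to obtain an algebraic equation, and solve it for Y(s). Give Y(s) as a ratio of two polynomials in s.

Y(s) = (-2*s^3 + 2)/(s^4 + 2*s^3)

Laplace-transform each side.
The derivative rules (L{y'} = sY - y(0) = sY - (-2)) turn the left side into (s + 2)Y - (-2).
The right side is L{t^2} = 2/s^3.
So (s + 2)Y = 2/s^3 + (-2).
Divide through and combine into a single rational function.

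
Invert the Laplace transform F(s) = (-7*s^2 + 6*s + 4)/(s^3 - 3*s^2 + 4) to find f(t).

f(t) = -4*t*exp(2*t) - 6*exp(2*t) - exp(-t)

Factor the denominator: s^3 - 3*s^2 + 4 = (s - 2)^2*(s + 1).
Partial fraction decomposition gives [-6/(s - 2)] + [-4/(s - 2)^2] + [-1/(s + 1)].
Invert each term: -6/(s - 2) ↔ -6e^(2t); -4/(s - 2)^2 ↔ -4t·e^(2t); -1/(s + 1) ↔ -e^(-t).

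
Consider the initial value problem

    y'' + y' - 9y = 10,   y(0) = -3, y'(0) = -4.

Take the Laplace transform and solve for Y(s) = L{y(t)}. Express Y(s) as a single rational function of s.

Y(s) = (-3*s^2 - 7*s + 10)/(s^3 + s^2 - 9*s)

Transform both sides with L{·}.
The derivative rules (L{y''} = s^2 Y - s·y(0) - y'(0) and L{y'} = sY - y(0), with y(0) = -3, y'(0) = -4) turn the left side into (s^2 + s - 9)Y - (-3*s - 7).
The right side is L{10} = 10/s.
So (s^2 + s - 9)Y = 10/s + (-3*s - 7).
Divide through and combine into a single rational function.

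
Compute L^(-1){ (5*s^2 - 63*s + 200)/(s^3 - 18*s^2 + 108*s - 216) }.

Factor the denominator: s^3 - 18*s^2 + 108*s - 216 = (s - 6)^3.
Partial fraction decomposition gives [5/(s - 6)] + [-3/(s - 6)^2] + [2/(s - 6)^3].
Invert each term: 5/(s - 6) ↔ 5e^(6t); -3/(s - 6)^2 ↔ -3t·e^(6t); 2/(s - 6)^3 ↔ (1)t^2·e^(6t).

t^2*exp(6*t) - 3*t*exp(6*t) + 5*exp(6*t)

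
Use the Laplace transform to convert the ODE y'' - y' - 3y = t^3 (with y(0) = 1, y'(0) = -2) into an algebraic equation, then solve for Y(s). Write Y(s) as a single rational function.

Laplace-transform each side.
With L{y''} = s^2 Y - s·y(0) - y'(0) and L{y'} = sY - y(0), with y(0) = 1, y'(0) = -2: the LHS transforms to (s^2 - s - 3)Y - (s - 3).
The right side is L{t^3} = 6/s^4.
So (s^2 - s - 3)Y = 6/s^4 + (s - 3).
Solve for Y(s) and write it as one ratio of polynomials.

Y(s) = (s^5 - 3*s^4 + 6)/(s^6 - s^5 - 3*s^4)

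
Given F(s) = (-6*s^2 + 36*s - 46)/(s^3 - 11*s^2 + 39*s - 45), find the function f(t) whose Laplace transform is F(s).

Factor the denominator: s^3 - 11*s^2 + 39*s - 45 = (s - 5)*(s - 3)^2.
Partial fraction decomposition gives [-2/(s - 3)] + [-4/(s - 3)^2] + [-4/(s - 5)].
Invert each term: -2/(s - 3) ↔ -2e^(3t); -4/(s - 3)^2 ↔ -4t·e^(3t); -4/(s - 5) ↔ -4e^(5t).

f(t) = -4*t*exp(3*t) - 4*exp(5*t) - 2*exp(3*t)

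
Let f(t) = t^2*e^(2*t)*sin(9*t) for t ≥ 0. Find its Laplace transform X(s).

L{sin(9t)} = 9/(s^2 + 81).
Multiplying by e^(2t) shifts s → s - 2, so L{e^(2*t)*sin(9*t)} = 9/((s - 2)^2 + 81).
Then apply L{t^2·g(t)} = (-1)^2 d^2/ds^2[G(s)] with G(s) = 9/((s - 2)^2 + 81):
differentiating 2 times and applying the sign gives 54*(s^2 - 4*s - 23)/(s^2 - 4*s + 85)^3.

X(s) = 54*(s^2 - 4*s - 23)/(s^2 - 4*s + 85)^3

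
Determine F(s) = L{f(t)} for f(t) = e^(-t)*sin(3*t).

L{sin(3t)} = 3/(s^2 + 9).
By the first shifting theorem, multiplying by e^(-t) replaces s with s + 1.

F(s) = 3/((s + 1)^2 + 9)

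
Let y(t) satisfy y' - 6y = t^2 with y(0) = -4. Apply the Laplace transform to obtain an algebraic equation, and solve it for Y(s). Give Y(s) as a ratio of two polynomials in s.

Apply the Laplace transform to the equation.
With L{y'} = sY - y(0) = sY - (-4): the LHS transforms to (s - 6)Y - (-4).
The right side is L{t^2} = 2/s^3.
So (s - 6)Y = 2/s^3 + (-4).
Solve for Y(s) and write it as one ratio of polynomials.

Y(s) = (-4*s^3 + 2)/(s^4 - 6*s^3)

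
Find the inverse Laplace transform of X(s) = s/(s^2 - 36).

cosh(6*t)

Since L{cosh(6t)} = s/(s^2 - 36), the inverse is cosh(6*t).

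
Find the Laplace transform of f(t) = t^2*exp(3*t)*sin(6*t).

L{sin(6t)} = 6/(s^2 + 36).
Multiplying by e^(3t) shifts s → s - 3, so L{exp(3*t)*sin(6*t)} = 6/((s - 3)^2 + 36).
Then apply L{t^2·g(t)} = (-1)^2 d^2/ds^2[G(s)] with G(s) = 6/((s - 3)^2 + 36):
differentiating 2 times and applying the sign gives 36*(s^2 - 6*s - 3)/(s^2 - 6*s + 45)^3.

36*(s^2 - 6*s - 3)/(s^2 - 6*s + 45)^3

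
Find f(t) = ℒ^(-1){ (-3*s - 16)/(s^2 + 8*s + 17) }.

Complete the square in the denominator: s^2 + 8*s + 17 = (s + 4)^2 + 1^2.
Split the numerator to match: -3*s - 16 = -3·(s + 4) - 4·1.
Invert each term: -3·(s + 4)/((s + 4)^2 + 1) ↔ -3e^(-4t)cos(t); -4·1/((s + 4)^2 + 1) ↔ -4e^(-4t)sin(t).

f(t) = -4*exp(-4*t)*sin(t) - 3*exp(-4*t)*cos(t)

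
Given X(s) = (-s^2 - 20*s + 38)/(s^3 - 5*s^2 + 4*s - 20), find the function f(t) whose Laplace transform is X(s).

f(t) = -3*exp(5*t) - 5*sin(2*t) + 2*cos(2*t)

Factor the denominator: s^3 - 5*s^2 + 4*s - 20 = (s - 5)*(s^2 + 4).
Partial fraction decomposition gives [-3/(s - 5)] + [2*s/(s^2 + 4)] + [-10/(s^2 + 4)].
Invert each term: -3/(s - 5) ↔ -3e^(5t); 2·s/(s^2 + 4) ↔ 2cos(2t); -5·2/(s^2 + 4) ↔ -5sin(2t).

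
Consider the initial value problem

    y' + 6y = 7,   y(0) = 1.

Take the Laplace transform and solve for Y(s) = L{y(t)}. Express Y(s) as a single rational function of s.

Laplace-transform each side.
Using L{y'} = sY - y(0) = sY - 1, the left side becomes (s + 6)Y - (1).
The right side is L{7} = 7/s.
So (s + 6)Y = 7/s + (1).
Isolate Y and clear denominators.

Y(s) = (s + 7)/(s^2 + 6*s)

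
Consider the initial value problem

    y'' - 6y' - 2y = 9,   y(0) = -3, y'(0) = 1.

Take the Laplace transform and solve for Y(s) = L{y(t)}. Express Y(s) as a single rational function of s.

Take the Laplace transform of both sides.
With L{y''} = s^2 Y - s·y(0) - y'(0) and L{y'} = sY - y(0), with y(0) = -3, y'(0) = 1: the LHS transforms to (s^2 - 6*s - 2)Y - (-3*s + 19).
The right side is L{9} = 9/s.
So (s^2 - 6*s - 2)Y = 9/s + (-3*s + 19).
Solve for Y(s) and write it as one ratio of polynomials.

Y(s) = (-3*s^2 + 19*s + 9)/(s^3 - 6*s^2 - 2*s)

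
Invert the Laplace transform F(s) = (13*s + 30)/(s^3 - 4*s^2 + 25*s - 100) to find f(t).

Factor the denominator: s^3 - 4*s^2 + 25*s - 100 = (s - 4)*(s^2 + 25).
Partial fraction decomposition gives [2/(s - 4)] + [-2*s/(s^2 + 25)] + [5/(s^2 + 25)].
Invert each term: 2/(s - 4) ↔ 2e^(4t); -2·s/(s^2 + 25) ↔ -2cos(5t); 1·5/(s^2 + 25) ↔ sin(5t).

f(t) = 2*exp(4*t) + sin(5*t) - 2*cos(5*t)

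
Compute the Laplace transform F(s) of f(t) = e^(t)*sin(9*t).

F(s) = 9/((s - 1)^2 + 81)

L{sin(9t)} = 9/(s^2 + 81).
By the first shifting theorem, multiplying by e^(t) replaces s with s - 1.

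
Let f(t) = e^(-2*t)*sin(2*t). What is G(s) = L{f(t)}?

L{sin(2t)} = 2/(s^2 + 4).
By the first shifting theorem, multiplying by e^(-2t) replaces s with s + 2.

G(s) = 2/((s + 2)^2 + 4)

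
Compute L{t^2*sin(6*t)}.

L{sin(6t)} = 6/(s^2 + 36).
Then apply L{t^2·g(t)} = (-1)^2 d^2/ds^2[G(s)] with G(s) = 6/(s^2 + 36):
differentiating 2 times and applying the sign gives 36*(s^2 - 12)/(s^2 + 36)^3.

36*(s^2 - 12)/(s^2 + 36)^3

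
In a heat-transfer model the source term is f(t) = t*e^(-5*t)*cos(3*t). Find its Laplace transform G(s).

G(s) = (s + 2)*(s + 8)/(s^2 + 10*s + 34)^2

L{cos(3t)} = s/(s^2 + 9).
Multiplying by e^(-5t) shifts s → s + 5, so L{e^(-5*t)*cos(3*t)} = (s + 5)/((s + 5)^2 + 9).
Then apply L{t·g(t)} = -d/ds[H(s)] with H(s) = (s + 5)/((s + 5)^2 + 9):
differentiating 1 time and applying the sign gives (s + 2)*(s + 8)/(s^2 + 10*s + 34)^2.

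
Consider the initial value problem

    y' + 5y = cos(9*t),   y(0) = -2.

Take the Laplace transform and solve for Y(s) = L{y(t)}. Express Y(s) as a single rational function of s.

Laplace-transform each side.
The derivative rules (L{y'} = sY - y(0) = sY - (-2)) turn the left side into (s + 5)Y - (-2).
The right side is L{cos(9*t)} = s/(s^2 + 81).
So (s + 5)Y = s/(s^2 + 81) + (-2).
Solve for Y(s) and write it as one ratio of polynomials.

Y(s) = (-2*s^2 + s - 162)/(s^3 + 5*s^2 + 81*s + 405)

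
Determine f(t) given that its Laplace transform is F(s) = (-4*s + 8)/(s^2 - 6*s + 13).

f(t) = -2*exp(3*t)*sin(2*t) - 4*exp(3*t)*cos(2*t)

Complete the square in the denominator: s^2 - 6*s + 13 = (s - 3)^2 + 2^2.
Split the numerator to match: -4*s + 8 = -4·(s - 3) - 2·2.
Invert each term: -4·(s - 3)/((s - 3)^2 + 4) ↔ -4e^(3t)cos(2t); -2·2/((s - 3)^2 + 4) ↔ -2e^(3t)sin(2t).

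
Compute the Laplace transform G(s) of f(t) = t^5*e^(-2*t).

L{t^5} = 5!/s^6 = 120/s^6.
By the first shifting theorem, multiplying by e^(-2t) replaces s with s + 2.

G(s) = 120/(s + 2)^6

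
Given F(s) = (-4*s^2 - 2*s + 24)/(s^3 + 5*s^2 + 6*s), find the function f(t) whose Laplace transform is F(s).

f(t) = 4 - 6*exp(-2*t) - 2*exp(-3*t)

Factor the denominator: s^3 + 5*s^2 + 6*s = s*(s + 2)*(s + 3).
Partial fraction decomposition gives [-6/(s + 2)] + [-2/(s + 3)] + [4/s].
Invert each term: -6/(s + 2) ↔ -6e^(-2t); -2/(s + 3) ↔ -2e^(-3t); 4/(s - 0) ↔ 4e^(0t).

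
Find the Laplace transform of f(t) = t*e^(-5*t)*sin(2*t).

L{sin(2t)} = 2/(s^2 + 4).
Multiplying by e^(-5t) shifts s → s + 5, so L{e^(-5*t)*sin(2*t)} = 2/((s + 5)^2 + 4).
Then apply L{t·g(t)} = -d/ds[G(s)] with G(s) = 2/((s + 5)^2 + 4):
differentiating 1 time and applying the sign gives 4*(s + 5)/(s^2 + 10*s + 29)^2.

4*(s + 5)/(s^2 + 10*s + 29)^2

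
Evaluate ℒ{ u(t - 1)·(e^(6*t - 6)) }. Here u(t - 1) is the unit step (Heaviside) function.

By the second shifting theorem, L{u(t - c)·g(t - c)} = e^(-cs)·G(s) with c = 1 and G(s) = L{g(t)}.
L{e^(6t)} = 1/(s - 6).

exp(-s)/(s - 6)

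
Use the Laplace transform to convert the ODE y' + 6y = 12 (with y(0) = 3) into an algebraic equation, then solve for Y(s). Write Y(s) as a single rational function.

Y(s) = (3*s + 12)/(s^2 + 6*s)

Take the Laplace transform of both sides.
With L{y'} = sY - y(0) = sY - 3: the LHS transforms to (s + 6)Y - (3).
The right side is L{12} = 12/s.
So (s + 6)Y = 12/s + (3).
Divide through and combine into a single rational function.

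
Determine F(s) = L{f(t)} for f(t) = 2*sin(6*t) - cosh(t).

F(s) = -s/(s^2 - 1) + 12/(s^2 + 36)

Apply the Laplace transform termwise.
(2)·[L{sin(6t)} = 6/(s^2 + 36)]; (-1)·[L{cosh(t)} = s/(s^2 - 1)].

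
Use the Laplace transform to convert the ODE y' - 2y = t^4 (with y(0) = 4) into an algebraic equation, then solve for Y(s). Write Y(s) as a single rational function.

Apply the Laplace transform to the equation.
With L{y'} = sY - y(0) = sY - 4: the LHS transforms to (s - 2)Y - (4).
The right side is L{t^4} = 24/s^5.
So (s - 2)Y = 24/s^5 + (4).
Solve for Y(s) and write it as one ratio of polynomials.

Y(s) = (4*s^5 + 24)/(s^6 - 2*s^5)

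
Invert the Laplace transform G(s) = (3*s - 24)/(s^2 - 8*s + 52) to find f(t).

Complete the square in the denominator: s^2 - 8*s + 52 = (s - 4)^2 + 6^2.
Split the numerator to match: 3*s - 24 = 3·(s - 4) - 2·6.
Invert each term: 3·(s - 4)/((s - 4)^2 + 36) ↔ 3e^(4t)cos(6t); -2·6/((s - 4)^2 + 36) ↔ -2e^(4t)sin(6t).

f(t) = -2*exp(4*t)*sin(6*t) + 3*exp(4*t)*cos(6*t)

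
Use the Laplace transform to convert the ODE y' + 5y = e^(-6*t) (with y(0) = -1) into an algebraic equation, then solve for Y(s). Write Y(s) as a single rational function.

Y(s) = -1/(s + 6)

Apply the Laplace transform to the equation.
With L{y'} = sY - y(0) = sY - (-1): the LHS transforms to (s + 5)Y - (-1).
The right side is L{e^(-6*t)} = 1/(s + 6).
So (s + 5)Y = 1/(s + 6) + (-1).
Isolate Y and clear denominators.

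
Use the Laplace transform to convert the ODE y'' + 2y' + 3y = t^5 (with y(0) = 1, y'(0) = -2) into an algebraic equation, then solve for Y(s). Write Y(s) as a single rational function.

Y(s) = (s^7 + 120)/(s^8 + 2*s^7 + 3*s^6)

Laplace-transform each side.
With L{y''} = s^2 Y - s·y(0) - y'(0) and L{y'} = sY - y(0), with y(0) = 1, y'(0) = -2: the LHS transforms to (s^2 + 2*s + 3)Y - (s).
The right side is L{t^5} = 120/s^6.
So (s^2 + 2*s + 3)Y = 120/s^6 + (s).
Solve for Y(s) and write it as one ratio of polynomials.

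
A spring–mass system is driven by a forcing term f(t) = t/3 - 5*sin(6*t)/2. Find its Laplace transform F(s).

The transform is linear, so treat each term independently.
(-5/2)·[L{sin(6t)} = 6/(s^2 + 36)]; (1/3)·[L{t} = 1!/s^2 = 1/s^2].

F(s) = -15/(s^2 + 36) + 1/(3*s^2)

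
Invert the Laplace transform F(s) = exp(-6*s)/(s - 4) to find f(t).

The factor e^(-6s) signals a time shift by c = 6 (second shifting theorem).
L{e^(4t)} = 1/(s - 4), so L^-1{1/(s - 4)} = exp(4*t).
Hence the inverse is u(t - 6) times that function evaluated at t - 6.

f(t) = Heaviside(t - 6)*(exp(4*t - 24))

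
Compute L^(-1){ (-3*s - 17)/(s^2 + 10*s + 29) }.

-exp(-5*t)*sin(2*t) - 3*exp(-5*t)*cos(2*t)

Complete the square in the denominator: s^2 + 10*s + 29 = (s + 5)^2 + 2^2.
Split the numerator to match: -3*s - 17 = -3·(s + 5) - 1·2.
Invert each term: -3·(s + 5)/((s + 5)^2 + 4) ↔ -3e^(-5t)cos(2t); -1·2/((s + 5)^2 + 4) ↔ -e^(-5t)sin(2t).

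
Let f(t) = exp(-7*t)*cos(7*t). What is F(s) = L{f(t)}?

F(s) = (s + 7)/((s + 7)^2 + 49)

L{cos(7t)} = s/(s^2 + 49).
By the first shifting theorem, multiplying by e^(-7t) replaces s with s + 7.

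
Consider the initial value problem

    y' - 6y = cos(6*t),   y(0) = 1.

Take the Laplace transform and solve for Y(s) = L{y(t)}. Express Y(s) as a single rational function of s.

Transform both sides with L{·}.
The derivative rules (L{y'} = sY - y(0) = sY - 1) turn the left side into (s - 6)Y - (1).
The right side is L{cos(6*t)} = s/(s^2 + 36).
So (s - 6)Y = s/(s^2 + 36) + (1).
Solve for Y(s) and write it as one ratio of polynomials.

Y(s) = (s^2 + s + 36)/(s^3 - 6*s^2 + 36*s - 216)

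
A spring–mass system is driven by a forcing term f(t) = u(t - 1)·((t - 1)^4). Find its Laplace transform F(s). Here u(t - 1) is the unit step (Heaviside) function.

F(s) = 24*exp(-s)/s^5

By the second shifting theorem, L{u(t - c)·g(t - c)} = e^(-cs)·G(s) with c = 1 and G(s) = L{g(t)}.
L{t^4} = 4!/s^5 = 24/s^5.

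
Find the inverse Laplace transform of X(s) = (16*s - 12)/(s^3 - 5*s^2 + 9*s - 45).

2*exp(5*t) + 2*sin(3*t) - 2*cos(3*t)

Factor the denominator: s^3 - 5*s^2 + 9*s - 45 = (s - 5)*(s^2 + 9).
Partial fraction decomposition gives [2/(s - 5)] + [-2*s/(s^2 + 9)] + [6/(s^2 + 9)].
Invert each term: 2/(s - 5) ↔ 2e^(5t); -2·s/(s^2 + 9) ↔ -2cos(3t); 2·3/(s^2 + 9) ↔ 2sin(3t).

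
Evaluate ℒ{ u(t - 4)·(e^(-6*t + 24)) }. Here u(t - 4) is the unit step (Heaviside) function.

By the second shifting theorem, L{u(t - c)·g(t - c)} = e^(-cs)·G(s) with c = 4 and G(s) = L{g(t)}.
L{e^(-6t)} = 1/(s + 6).

exp(-4*s)/(s + 6)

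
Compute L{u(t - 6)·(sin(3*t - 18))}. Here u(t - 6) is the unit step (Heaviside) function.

By the second shifting theorem, L{u(t - c)·g(t - c)} = e^(-cs)·G(s) with c = 6 and G(s) = L{g(t)}.
L{sin(3t)} = 3/(s^2 + 9).

3*exp(-6*s)/(s^2 + 9)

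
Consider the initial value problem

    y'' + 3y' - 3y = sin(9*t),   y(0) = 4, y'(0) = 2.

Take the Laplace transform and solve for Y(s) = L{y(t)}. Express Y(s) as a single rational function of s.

Y(s) = (4*s^3 + 14*s^2 + 324*s + 1143)/(s^4 + 3*s^3 + 78*s^2 + 243*s - 243)

Transform both sides with L{·}.
The derivative rules (L{y''} = s^2 Y - s·y(0) - y'(0) and L{y'} = sY - y(0), with y(0) = 4, y'(0) = 2) turn the left side into (s^2 + 3*s - 3)Y - (4*s + 14).
The right side is L{sin(9*t)} = 9/(s^2 + 81).
So (s^2 + 3*s - 3)Y = 9/(s^2 + 81) + (4*s + 14).
Divide through and combine into a single rational function.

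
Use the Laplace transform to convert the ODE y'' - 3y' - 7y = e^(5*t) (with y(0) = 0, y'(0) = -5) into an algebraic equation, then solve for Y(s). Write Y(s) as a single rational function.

Y(s) = (-5*s + 26)/(s^3 - 8*s^2 + 8*s + 35)

Take the Laplace transform of both sides.
With L{y''} = s^2 Y - s·y(0) - y'(0) and L{y'} = sY - y(0), with y(0) = 0, y'(0) = -5: the LHS transforms to (s^2 - 3*s - 7)Y - (-5).
The right side is L{e^(5*t)} = 1/(s - 5).
So (s^2 - 3*s - 7)Y = 1/(s - 5) + (-5).
Isolate Y and clear denominators.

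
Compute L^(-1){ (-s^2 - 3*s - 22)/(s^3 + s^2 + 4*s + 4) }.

Factor the denominator: s^3 + s^2 + 4*s + 4 = (s + 1)*(s^2 + 4).
Partial fraction decomposition gives [-4/(s + 1)] + [3*s/(s^2 + 4)] + [-6/(s^2 + 4)].
Invert each term: -4/(s + 1) ↔ -4e^(-t); 3·s/(s^2 + 4) ↔ 3cos(2t); -3·2/(s^2 + 4) ↔ -3sin(2t).

-3*sin(2*t) + 3*cos(2*t) - 4*exp(-t)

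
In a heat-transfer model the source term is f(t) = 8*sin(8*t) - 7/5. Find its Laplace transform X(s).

The transform is linear, so treat each term independently.
L{-7/5} = (-7/5)/s; (8)·[L{sin(8t)} = 8/(s^2 + 64)].

X(s) = 64/(s^2 + 64) - 7/(5*s)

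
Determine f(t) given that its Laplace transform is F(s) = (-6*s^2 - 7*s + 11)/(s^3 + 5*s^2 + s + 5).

Factor the denominator: s^3 + 5*s^2 + s + 5 = (s + 5)*(s^2 + 1).
Partial fraction decomposition gives [-4/(s + 5)] + [-2*s/(s^2 + 1)] + [3/(s^2 + 1)].
Invert each term: -4/(s + 5) ↔ -4e^(-5t); -2·s/(s^2 + 1) ↔ -2cos(t); 3·1/(s^2 + 1) ↔ 3sin(t).

f(t) = 3*sin(t) - 2*cos(t) - 4*exp(-5*t)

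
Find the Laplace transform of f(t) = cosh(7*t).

s/(s^2 - 49)

L{cosh(7t)} = s/(s^2 - 49).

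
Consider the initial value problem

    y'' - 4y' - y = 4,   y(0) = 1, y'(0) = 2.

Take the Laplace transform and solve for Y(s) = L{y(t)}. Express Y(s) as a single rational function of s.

Y(s) = (s^2 - 2*s + 4)/(s^3 - 4*s^2 - s)

Apply the Laplace transform to the equation.
With L{y''} = s^2 Y - s·y(0) - y'(0) and L{y'} = sY - y(0), with y(0) = 1, y'(0) = 2: the LHS transforms to (s^2 - 4*s - 1)Y - (s - 2).
The right side is L{4} = 4/s.
So (s^2 - 4*s - 1)Y = 4/s + (s - 2).
Solve for Y(s) and write it as one ratio of polynomials.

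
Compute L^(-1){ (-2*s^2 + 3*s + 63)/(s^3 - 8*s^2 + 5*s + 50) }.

4*t*exp(5*t) - 3*exp(5*t) + exp(-2*t)

Factor the denominator: s^3 - 8*s^2 + 5*s + 50 = (s - 5)^2*(s + 2).
Partial fraction decomposition gives [-3/(s - 5)] + [4/(s - 5)^2] + [1/(s + 2)].
Invert each term: -3/(s - 5) ↔ -3e^(5t); 4/(s - 5)^2 ↔ 4t·e^(5t); 1/(s + 2) ↔ e^(-2t).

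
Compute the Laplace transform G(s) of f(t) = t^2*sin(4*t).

L{sin(4t)} = 4/(s^2 + 16).
Then apply L{t^2·g(t)} = (-1)^2 d^2/ds^2[H(s)] with H(s) = 4/(s^2 + 16):
differentiating 2 times and applying the sign gives 8*(3*s^2 - 16)/(s^2 + 16)^3.

G(s) = 8*(3*s^2 - 16)/(s^2 + 16)^3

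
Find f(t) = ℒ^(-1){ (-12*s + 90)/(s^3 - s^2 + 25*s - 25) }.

f(t) = 3*exp(t) - 3*sin(5*t) - 3*cos(5*t)

Factor the denominator: s^3 - s^2 + 25*s - 25 = (s - 1)*(s^2 + 25).
Partial fraction decomposition gives [3/(s - 1)] + [-3*s/(s^2 + 25)] + [-15/(s^2 + 25)].
Invert each term: 3/(s - 1) ↔ 3e^(t); -3·s/(s^2 + 25) ↔ -3cos(5t); -3·5/(s^2 + 25) ↔ -3sin(5t).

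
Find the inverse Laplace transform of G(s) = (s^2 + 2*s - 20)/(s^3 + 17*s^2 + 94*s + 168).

-2*exp(-4*t) - 2*exp(-6*t) + 5*exp(-7*t)

Factor the denominator: s^3 + 17*s^2 + 94*s + 168 = (s + 4)*(s + 6)*(s + 7).
Partial fraction decomposition gives [-2/(s + 4)] + [-2/(s + 6)] + [5/(s + 7)].
Invert each term: -2/(s + 4) ↔ -2e^(-4t); -2/(s + 6) ↔ -2e^(-6t); 5/(s + 7) ↔ 5e^(-7t).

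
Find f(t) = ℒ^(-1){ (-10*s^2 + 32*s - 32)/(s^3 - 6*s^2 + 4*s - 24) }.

Factor the denominator: s^3 - 6*s^2 + 4*s - 24 = (s - 6)*(s^2 + 4).
Partial fraction decomposition gives [-5/(s - 6)] + [-5*s/(s^2 + 4)] + [2/(s^2 + 4)].
Invert each term: -5/(s - 6) ↔ -5e^(6t); -5·s/(s^2 + 4) ↔ -5cos(2t); 1·2/(s^2 + 4) ↔ sin(2t).

f(t) = -5*exp(6*t) + sin(2*t) - 5*cos(2*t)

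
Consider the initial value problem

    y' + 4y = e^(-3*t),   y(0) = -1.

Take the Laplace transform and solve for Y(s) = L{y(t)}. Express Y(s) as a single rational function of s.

Y(s) = (-s - 2)/(s^2 + 7*s + 12)

Transform both sides with L{·}.
The derivative rules (L{y'} = sY - y(0) = sY - (-1)) turn the left side into (s + 4)Y - (-1).
The right side is L{e^(-3*t)} = 1/(s + 3).
So (s + 4)Y = 1/(s + 3) + (-1).
Isolate Y and clear denominators.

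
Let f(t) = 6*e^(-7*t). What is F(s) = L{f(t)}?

F(s) = 6/(s + 7)

L{6} = 6/s.
By the first shifting theorem, multiplying by e^(-7t) replaces s with s + 7.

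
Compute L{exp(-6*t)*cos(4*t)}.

(s + 6)/((s + 6)^2 + 16)

L{cos(4t)} = s/(s^2 + 16).
By the first shifting theorem, multiplying by e^(-6t) replaces s with s + 6.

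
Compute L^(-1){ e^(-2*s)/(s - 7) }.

Heaviside(t - 2)*(exp(7*t - 14))

The factor e^(-2s) signals a time shift by c = 2 (second shifting theorem).
L{e^(7t)} = 1/(s - 7), so L^-1{1/(s - 7)} = e^(7*t).
Hence the inverse is u(t - 2) times that function evaluated at t - 2.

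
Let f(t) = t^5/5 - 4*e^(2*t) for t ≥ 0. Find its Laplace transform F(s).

By linearity of the Laplace transform, transform each term separately.
(-4)·[L{e^(2t)} = 1/(s - 2)]; (1/5)·[L{t^5} = 5!/s^6 = 120/s^6].

F(s) = -4/(s - 2) + 24/s^6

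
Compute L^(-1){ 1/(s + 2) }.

exp(-2*t)

Since L{e^(-2t)} = 1/(s + 2), the inverse is exp(-2*t).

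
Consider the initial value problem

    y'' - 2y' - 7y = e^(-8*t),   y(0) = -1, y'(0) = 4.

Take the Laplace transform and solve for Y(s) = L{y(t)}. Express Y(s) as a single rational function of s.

Transform both sides with L{·}.
The derivative rules (L{y''} = s^2 Y - s·y(0) - y'(0) and L{y'} = sY - y(0), with y(0) = -1, y'(0) = 4) turn the left side into (s^2 - 2*s - 7)Y - (-s + 6).
The right side is L{e^(-8*t)} = 1/(s + 8).
So (s^2 - 2*s - 7)Y = 1/(s + 8) + (-s + 6).
Isolate Y and clear denominators.

Y(s) = (-s^2 - 2*s + 49)/(s^3 + 6*s^2 - 23*s - 56)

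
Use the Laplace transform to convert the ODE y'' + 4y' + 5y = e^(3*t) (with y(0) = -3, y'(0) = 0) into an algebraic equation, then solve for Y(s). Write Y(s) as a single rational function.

Take the Laplace transform of both sides.
Using L{y''} = s^2 Y - s·y(0) - y'(0) and L{y'} = sY - y(0), with y(0) = -3, y'(0) = 0, the left side becomes (s^2 + 4*s + 5)Y - (-3*s - 12).
The right side is L{e^(3*t)} = 1/(s - 3).
So (s^2 + 4*s + 5)Y = 1/(s - 3) + (-3*s - 12).
Solve for Y(s) and write it as one ratio of polynomials.

Y(s) = (-3*s^2 - 3*s + 37)/(s^3 + s^2 - 7*s - 15)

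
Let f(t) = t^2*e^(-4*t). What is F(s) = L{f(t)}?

L{e^(-4t)} = 1/(s + 4).
Then apply L{t^2·g(t)} = (-1)^2 d^2/ds^2[G(s)] with G(s) = 1/(s + 4):
differentiating 2 times and applying the sign gives 2/(s + 4)^3.

F(s) = 2/(s + 4)^3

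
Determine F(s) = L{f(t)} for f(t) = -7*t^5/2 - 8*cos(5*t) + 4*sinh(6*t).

Apply the Laplace transform termwise.
(-8)·[L{cos(5t)} = s/(s^2 + 25)]; (-7/2)·[L{t^5} = 5!/s^6 = 120/s^6]; (4)·[L{sinh(6t)} = 6/(s^2 - 36)].

F(s) = -8*s/(s^2 + 25) + 24/(s^2 - 36) - 420/s^6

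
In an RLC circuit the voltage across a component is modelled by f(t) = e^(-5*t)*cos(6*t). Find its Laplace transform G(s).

L{cos(6t)} = s/(s^2 + 36).
By the first shifting theorem, multiplying by e^(-5t) replaces s with s + 5.

G(s) = (s + 5)/((s + 5)^2 + 36)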